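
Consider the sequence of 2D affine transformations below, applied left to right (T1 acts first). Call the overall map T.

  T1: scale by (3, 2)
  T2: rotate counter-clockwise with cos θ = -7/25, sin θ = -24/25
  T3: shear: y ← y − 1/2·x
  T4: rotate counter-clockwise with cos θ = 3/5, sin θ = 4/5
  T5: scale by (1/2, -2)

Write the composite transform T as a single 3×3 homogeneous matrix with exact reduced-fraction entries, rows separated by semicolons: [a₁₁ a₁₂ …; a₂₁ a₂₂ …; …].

T1 = [3 0 0; 0 2 0; 0 0 1]
T2·T1 = [-21/25 48/25 0; -72/25 -14/25 0; 0 0 1]
T3·…·T1 = [-21/25 48/25 0; -123/50 -38/25 0; 0 0 1]
T4·…·T1 = [183/125 296/125 0; -537/250 78/125 0; 0 0 1]
T5·…·T1 = [183/250 148/125 0; 537/125 -156/125 0; 0 0 1]

T = [183/250 148/125 0; 537/125 -156/125 0; 0 0 1]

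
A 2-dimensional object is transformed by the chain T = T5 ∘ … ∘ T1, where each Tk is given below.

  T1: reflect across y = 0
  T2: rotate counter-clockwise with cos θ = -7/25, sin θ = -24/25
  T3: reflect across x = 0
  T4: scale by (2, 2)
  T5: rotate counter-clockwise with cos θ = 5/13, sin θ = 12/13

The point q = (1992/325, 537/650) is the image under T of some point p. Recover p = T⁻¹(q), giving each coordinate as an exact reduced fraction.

p = (3, 3/4)

T1 = [1 0 0; 0 -1 0; 0 0 1]
T2·T1 = [-7/25 -24/25 0; -24/25 7/25 0; 0 0 1]
T3·…·T1 = [7/25 24/25 0; -24/25 7/25 0; 0 0 1]
T4·…·T1 = [14/25 48/25 0; -48/25 14/25 0; 0 0 1]
T5·…·T1 = [646/325 72/325 0; -72/325 646/325 0; 0 0 1]
det M = 4; M⁻¹ = [323/650 -18/325 0; 18/325 323/650 0; 0 0 1]
M⁻¹ · (1992/325, 537/650)ᵀ = (3, 3/4)ᵀ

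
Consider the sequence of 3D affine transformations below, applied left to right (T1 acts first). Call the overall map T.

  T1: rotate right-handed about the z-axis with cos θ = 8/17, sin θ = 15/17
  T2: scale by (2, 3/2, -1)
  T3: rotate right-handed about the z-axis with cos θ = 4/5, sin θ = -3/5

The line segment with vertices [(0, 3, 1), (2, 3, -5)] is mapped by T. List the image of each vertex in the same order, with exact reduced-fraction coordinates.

image vertices: (-252/85, 414/85, -1), (11/85, 498/85, 5)

T1 rotate right-handed about the z-axis with cos θ = 8/17, sin θ = 15/17: (0, 3, 1) → (-45/17, 24/17, 1); (2, 3, -5) → (-29/17, 54/17, -5)
T2 scale by (2, 3/2, -1): (-45/17, 24/17, 1) → (-90/17, 36/17, -1); (-29/17, 54/17, -5) → (-58/17, 81/17, 5)
T3 rotate right-handed about the z-axis with cos θ = 4/5, sin θ = -3/5: (-90/17, 36/17, -1) → (-252/85, 414/85, -1); (-58/17, 81/17, 5) → (11/85, 498/85, 5)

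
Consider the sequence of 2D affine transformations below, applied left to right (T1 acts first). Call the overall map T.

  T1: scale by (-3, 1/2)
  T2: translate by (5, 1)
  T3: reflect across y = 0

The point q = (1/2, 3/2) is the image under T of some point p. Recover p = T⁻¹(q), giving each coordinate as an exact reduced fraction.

p = (3/2, -5)

T1 = [-3 0 0; 0 1/2 0; 0 0 1]
T2·T1 = [-3 0 5; 0 1/2 1; 0 0 1]
T3·…·T1 = [-3 0 5; 0 -1/2 -1; 0 0 1]
det M = 3/2; M⁻¹ = [-1/3 0 5/3; 0 -2 -2; 0 0 1]
M⁻¹ · (1/2, 3/2)ᵀ = (3/2, -5)ᵀ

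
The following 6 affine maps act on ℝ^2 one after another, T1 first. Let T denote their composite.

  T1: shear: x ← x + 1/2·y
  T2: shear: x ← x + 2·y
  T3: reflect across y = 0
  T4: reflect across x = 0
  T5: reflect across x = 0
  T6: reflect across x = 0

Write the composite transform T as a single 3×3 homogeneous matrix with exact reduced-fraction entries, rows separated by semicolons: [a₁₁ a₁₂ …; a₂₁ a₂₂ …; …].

T = [-1 -5/2 0; 0 -1 0; 0 0 1]

T1 = [1 1/2 0; 0 1 0; 0 0 1]
T2·T1 = [1 5/2 0; 0 1 0; 0 0 1]
T3·…·T1 = [1 5/2 0; 0 -1 0; 0 0 1]
T4·…·T1 = [-1 -5/2 0; 0 -1 0; 0 0 1]
T5·…·T1 = [1 5/2 0; 0 -1 0; 0 0 1]
T6·…·T1 = [-1 -5/2 0; 0 -1 0; 0 0 1]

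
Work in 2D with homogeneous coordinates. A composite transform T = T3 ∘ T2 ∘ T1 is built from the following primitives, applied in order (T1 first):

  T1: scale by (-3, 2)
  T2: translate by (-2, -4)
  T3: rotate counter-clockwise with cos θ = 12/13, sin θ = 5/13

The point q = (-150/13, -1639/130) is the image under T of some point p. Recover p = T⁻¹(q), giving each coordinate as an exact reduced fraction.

T1 = [-3 0 0; 0 2 0; 0 0 1]
T2·T1 = [-3 0 -2; 0 2 -4; 0 0 1]
T3·…·T1 = [-36/13 -10/13 -4/13; -15/13 24/13 -58/13; 0 0 1]
det M = -6; M⁻¹ = [-4/13 -5/39 -2/3; -5/26 6/13 2; 0 0 1]
M⁻¹ · (-150/13, -1639/130)ᵀ = (9/2, -8/5)ᵀ

p = (9/2, -8/5)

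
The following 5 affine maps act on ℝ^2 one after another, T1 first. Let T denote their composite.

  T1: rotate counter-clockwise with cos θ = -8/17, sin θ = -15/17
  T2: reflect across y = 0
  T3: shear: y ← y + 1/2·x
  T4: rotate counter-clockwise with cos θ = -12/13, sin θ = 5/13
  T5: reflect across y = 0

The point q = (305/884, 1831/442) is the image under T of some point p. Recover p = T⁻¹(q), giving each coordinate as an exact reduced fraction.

T1 = [-8/17 15/17 0; -15/17 -8/17 0; 0 0 1]
T2·T1 = [-8/17 15/17 0; 15/17 8/17 0; 0 0 1]
T3·…·T1 = [-8/17 15/17 0; 11/17 31/34 0; 0 0 1]
T4·…·T1 = [41/221 -515/442 0; -172/221 -111/221 0; 0 0 1]
T5·…·T1 = [41/221 -515/442 0; 172/221 111/221 0; 0 0 1]
det M = 1; M⁻¹ = [111/221 515/442 0; -172/221 41/221 0; 0 0 1]
M⁻¹ · (305/884, 1831/442)ᵀ = (5, 1/2)ᵀ

p = (5, 1/2)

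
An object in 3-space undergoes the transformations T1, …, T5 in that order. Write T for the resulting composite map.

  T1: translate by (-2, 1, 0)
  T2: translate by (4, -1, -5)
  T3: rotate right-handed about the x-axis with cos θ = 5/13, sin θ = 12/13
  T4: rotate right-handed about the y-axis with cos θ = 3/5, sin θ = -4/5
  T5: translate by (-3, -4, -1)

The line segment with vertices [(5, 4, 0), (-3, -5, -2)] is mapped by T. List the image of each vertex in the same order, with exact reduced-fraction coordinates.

T1 translate by (-2, 1, 0): (5, 4, 0) → (3, 5, 0); (-3, -5, -2) → (-5, -4, -2)
T2 translate by (4, -1, -5): (3, 5, 0) → (7, 4, -5); (-5, -4, -2) → (-1, -5, -7)
T3 rotate right-handed about the x-axis with cos θ = 5/13, sin θ = 12/13: (7, 4, -5) → (7, 80/13, 23/13); (-1, -5, -7) → (-1, 59/13, -95/13)
T4 rotate right-handed about the y-axis with cos θ = 3/5, sin θ = -4/5: (7, 80/13, 23/13) → (181/65, 80/13, 433/65); (-1, 59/13, -95/13) → (341/65, 59/13, -337/65)
T5 translate by (-3, -4, -1): (181/65, 80/13, 433/65) → (-14/65, 28/13, 368/65); (341/65, 59/13, -337/65) → (146/65, 7/13, -402/65)

image vertices: (-14/65, 28/13, 368/65), (146/65, 7/13, -402/65)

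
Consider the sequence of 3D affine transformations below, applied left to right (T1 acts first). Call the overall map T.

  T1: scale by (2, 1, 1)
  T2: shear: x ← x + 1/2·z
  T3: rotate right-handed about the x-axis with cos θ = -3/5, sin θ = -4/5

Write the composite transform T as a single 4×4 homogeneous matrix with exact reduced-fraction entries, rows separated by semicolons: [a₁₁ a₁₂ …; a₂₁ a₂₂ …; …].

T1 = [2 0 0 0; 0 1 0 0; 0 0 1 0; 0 0 0 1]
T2·T1 = [2 0 1/2 0; 0 1 0 0; 0 0 1 0; 0 0 0 1]
T3·…·T1 = [2 0 1/2 0; 0 -3/5 4/5 0; 0 -4/5 -3/5 0; 0 0 0 1]

T = [2 0 1/2 0; 0 -3/5 4/5 0; 0 -4/5 -3/5 0; 0 0 0 1]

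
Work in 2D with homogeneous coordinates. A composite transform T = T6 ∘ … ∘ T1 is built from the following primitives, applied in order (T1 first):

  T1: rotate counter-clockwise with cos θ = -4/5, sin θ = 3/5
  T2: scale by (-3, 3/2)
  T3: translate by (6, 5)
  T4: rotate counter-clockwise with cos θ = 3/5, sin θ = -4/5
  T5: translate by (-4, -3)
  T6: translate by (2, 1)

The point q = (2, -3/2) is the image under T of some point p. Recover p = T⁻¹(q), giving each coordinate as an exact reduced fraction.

T1 = [-4/5 -3/5 0; 3/5 -4/5 0; 0 0 1]
T2·T1 = [12/5 9/5 0; 9/10 -6/5 0; 0 0 1]
T3·…·T1 = [12/5 9/5 6; 9/10 -6/5 5; 0 0 1]
T4·…·T1 = [54/25 3/25 38/5; -69/50 -54/25 -9/5; 0 0 1]
T5·…·T1 = [54/25 3/25 18/5; -69/50 -54/25 -24/5; 0 0 1]
T6·…·T1 = [54/25 3/25 28/5; -69/50 -54/25 -19/5; 0 0 1]
det M = -9/2; M⁻¹ = [12/25 2/75 -194/75; -23/75 -12/25 -8/75; 0 0 1]
M⁻¹ · (2, -3/2)ᵀ = (-5/3, 0)ᵀ

p = (-5/3, 0)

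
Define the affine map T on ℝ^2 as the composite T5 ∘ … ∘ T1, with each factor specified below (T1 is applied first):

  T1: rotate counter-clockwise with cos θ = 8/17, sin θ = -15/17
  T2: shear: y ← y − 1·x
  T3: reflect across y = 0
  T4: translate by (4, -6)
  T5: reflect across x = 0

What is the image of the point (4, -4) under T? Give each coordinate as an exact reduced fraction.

T(p) = (-40/17, -38/17)

T1 rotate counter-clockwise with cos θ = 8/17, sin θ = -15/17: (4, -4) → (-28/17, -92/17)
T2 shear: y ← y − 1·x: (-28/17, -92/17) → (-28/17, -64/17)
T3 reflect across y = 0: (-28/17, -64/17) → (-28/17, 64/17)
T4 translate by (4, -6): (-28/17, 64/17) → (40/17, -38/17)
T5 reflect across x = 0: (40/17, -38/17) → (-40/17, -38/17)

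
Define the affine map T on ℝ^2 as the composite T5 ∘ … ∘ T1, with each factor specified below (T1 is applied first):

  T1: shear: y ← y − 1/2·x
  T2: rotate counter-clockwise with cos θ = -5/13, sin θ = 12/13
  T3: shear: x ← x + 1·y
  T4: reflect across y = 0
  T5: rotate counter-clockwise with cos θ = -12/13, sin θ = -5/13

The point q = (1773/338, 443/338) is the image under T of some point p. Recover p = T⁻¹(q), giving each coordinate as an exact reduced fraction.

p = (1, 5)

T1 = [1 0 0; -1/2 1 0; 0 0 1]
T2·T1 = [1/13 -12/13 0; 29/26 -5/13 0; 0 0 1]
T3·…·T1 = [31/26 -17/13 0; 29/26 -5/13 0; 0 0 1]
T4·…·T1 = [31/26 -17/13 0; -29/26 5/13 0; 0 0 1]
T5·…·T1 = [-517/338 229/169 0; 193/338 25/169 0; 0 0 1]
det M = -1; M⁻¹ = [-25/169 229/169 0; 193/338 517/338 0; 0 0 1]
M⁻¹ · (1773/338, 443/338)ᵀ = (1, 5)ᵀ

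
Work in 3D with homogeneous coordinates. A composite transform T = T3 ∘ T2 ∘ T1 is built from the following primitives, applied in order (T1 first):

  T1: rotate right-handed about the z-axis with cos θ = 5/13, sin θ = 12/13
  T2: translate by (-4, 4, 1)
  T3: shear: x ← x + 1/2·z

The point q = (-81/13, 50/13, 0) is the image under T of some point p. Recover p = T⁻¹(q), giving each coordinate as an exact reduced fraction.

T1 = [5/13 -12/13 0 0; 12/13 5/13 0 0; 0 0 1 0; 0 0 0 1]
T2·T1 = [5/13 -12/13 0 -4; 12/13 5/13 0 4; 0 0 1 1; 0 0 0 1]
T3·…·T1 = [5/13 -12/13 1/2 -7/2; 12/13 5/13 0 4; 0 0 1 1; 0 0 0 1]
det M = 1; M⁻¹ = [5/13 12/13 -5/26 -28/13; -12/13 5/13 6/13 -68/13; 0 0 1 -1; 0 0 0 1]
M⁻¹ · (-81/13, 50/13, 0)ᵀ = (-1, 2, -1)ᵀ

p = (-1, 2, -1)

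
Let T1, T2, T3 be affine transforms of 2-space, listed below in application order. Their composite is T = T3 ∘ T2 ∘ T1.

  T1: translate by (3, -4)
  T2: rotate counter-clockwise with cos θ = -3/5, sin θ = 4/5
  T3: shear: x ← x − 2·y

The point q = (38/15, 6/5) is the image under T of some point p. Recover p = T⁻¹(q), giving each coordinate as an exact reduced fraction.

p = (-5, -2/3)

T1 = [1 0 3; 0 1 -4; 0 0 1]
T2·T1 = [-3/5 -4/5 7/5; 4/5 -3/5 24/5; 0 0 1]
T3·…·T1 = [-11/5 2/5 -41/5; 4/5 -3/5 24/5; 0 0 1]
det M = 1; M⁻¹ = [-3/5 -2/5 -3; -4/5 -11/5 4; 0 0 1]
M⁻¹ · (38/15, 6/5)ᵀ = (-5, -2/3)ᵀ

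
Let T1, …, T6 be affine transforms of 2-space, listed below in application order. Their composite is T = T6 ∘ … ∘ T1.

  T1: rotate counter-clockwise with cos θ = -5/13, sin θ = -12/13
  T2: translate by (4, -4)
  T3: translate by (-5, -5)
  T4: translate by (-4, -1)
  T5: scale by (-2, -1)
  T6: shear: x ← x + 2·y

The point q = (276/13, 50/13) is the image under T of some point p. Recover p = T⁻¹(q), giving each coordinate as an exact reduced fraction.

p = (-5, -4)

T1 = [-5/13 12/13 0; -12/13 -5/13 0; 0 0 1]
T2·T1 = [-5/13 12/13 4; -12/13 -5/13 -4; 0 0 1]
T3·…·T1 = [-5/13 12/13 -1; -12/13 -5/13 -9; 0 0 1]
T4·…·T1 = [-5/13 12/13 -5; -12/13 -5/13 -10; 0 0 1]
T5·…·T1 = [10/13 -24/13 10; 12/13 5/13 10; 0 0 1]
T6·…·T1 = [34/13 -14/13 30; 12/13 5/13 10; 0 0 1]
det M = 2; M⁻¹ = [5/26 7/13 -145/13; -6/13 17/13 10/13; 0 0 1]
M⁻¹ · (276/13, 50/13)ᵀ = (-5, -4)ᵀ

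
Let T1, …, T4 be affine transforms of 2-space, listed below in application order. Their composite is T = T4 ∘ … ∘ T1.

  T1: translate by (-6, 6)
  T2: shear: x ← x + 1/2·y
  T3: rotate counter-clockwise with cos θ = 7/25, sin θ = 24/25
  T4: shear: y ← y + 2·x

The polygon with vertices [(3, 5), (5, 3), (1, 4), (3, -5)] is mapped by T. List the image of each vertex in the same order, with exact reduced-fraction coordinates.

image vertices: (-493/50, -356/25), (-383/50, -236/25), (-48/5, -82/5), (-83/50, -136/25)

T1 translate by (-6, 6): (3, 5) → (-3, 11); (5, 3) → (-1, 9); (1, 4) → (-5, 10); (3, -5) → (-3, 1)
T2 shear: x ← x + 1/2·y: (-3, 11) → (5/2, 11); (-1, 9) → (7/2, 9); (-5, 10) → (0, 10); (-3, 1) → (-5/2, 1)
T3 rotate counter-clockwise with cos θ = 7/25, sin θ = 24/25: (5/2, 11) → (-493/50, 137/25); (7/2, 9) → (-383/50, 147/25); (0, 10) → (-48/5, 14/5); (-5/2, 1) → (-83/50, -53/25)
T4 shear: y ← y + 2·x: (-493/50, 137/25) → (-493/50, -356/25); (-383/50, 147/25) → (-383/50, -236/25); (-48/5, 14/5) → (-48/5, -82/5); (-83/50, -53/25) → (-83/50, -136/25)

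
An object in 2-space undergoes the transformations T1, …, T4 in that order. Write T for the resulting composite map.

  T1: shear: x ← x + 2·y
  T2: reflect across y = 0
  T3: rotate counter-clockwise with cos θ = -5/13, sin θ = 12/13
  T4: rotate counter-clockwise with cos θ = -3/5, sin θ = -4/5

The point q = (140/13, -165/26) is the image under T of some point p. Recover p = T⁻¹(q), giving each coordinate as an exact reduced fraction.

T1 = [1 2 0; 0 1 0; 0 0 1]
T2·T1 = [1 2 0; 0 -1 0; 0 0 1]
T3·…·T1 = [-5/13 2/13 0; 12/13 29/13 0; 0 0 1]
T4·…·T1 = [63/65 22/13 0; -16/65 -19/13 0; 0 0 1]
det M = -1; M⁻¹ = [19/13 22/13 0; -16/65 -63/65 0; 0 0 1]
M⁻¹ · (140/13, -165/26)ᵀ = (5, 7/2)ᵀ

p = (5, 7/2)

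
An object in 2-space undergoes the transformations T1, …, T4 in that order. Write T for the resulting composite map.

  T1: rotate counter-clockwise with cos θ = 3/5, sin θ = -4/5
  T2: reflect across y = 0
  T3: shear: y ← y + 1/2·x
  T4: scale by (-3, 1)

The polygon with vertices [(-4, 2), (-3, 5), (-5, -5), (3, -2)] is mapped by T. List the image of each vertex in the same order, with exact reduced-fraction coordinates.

image vertices: (12/5, -24/5), (-33/5, -43/10), (21, -9/2), (-3/5, 37/10)

T1 rotate counter-clockwise with cos θ = 3/5, sin θ = -4/5: (-4, 2) → (-4/5, 22/5); (-3, 5) → (11/5, 27/5); (-5, -5) → (-7, 1); (3, -2) → (1/5, -18/5)
T2 reflect across y = 0: (-4/5, 22/5) → (-4/5, -22/5); (11/5, 27/5) → (11/5, -27/5); (-7, 1) → (-7, -1); (1/5, -18/5) → (1/5, 18/5)
T3 shear: y ← y + 1/2·x: (-4/5, -22/5) → (-4/5, -24/5); (11/5, -27/5) → (11/5, -43/10); (-7, -1) → (-7, -9/2); (1/5, 18/5) → (1/5, 37/10)
T4 scale by (-3, 1): (-4/5, -24/5) → (12/5, -24/5); (11/5, -43/10) → (-33/5, -43/10); (-7, -9/2) → (21, -9/2); (1/5, 37/10) → (-3/5, 37/10)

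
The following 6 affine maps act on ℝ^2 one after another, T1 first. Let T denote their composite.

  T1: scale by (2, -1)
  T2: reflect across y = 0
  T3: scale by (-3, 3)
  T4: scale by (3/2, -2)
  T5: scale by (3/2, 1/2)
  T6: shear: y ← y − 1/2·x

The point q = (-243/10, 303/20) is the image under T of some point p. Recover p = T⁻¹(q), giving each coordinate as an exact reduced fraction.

T1 = [2 0 0; 0 -1 0; 0 0 1]
T2·T1 = [2 0 0; 0 1 0; 0 0 1]
T3·…·T1 = [-6 0 0; 0 3 0; 0 0 1]
T4·…·T1 = [-9 0 0; 0 -6 0; 0 0 1]
T5·…·T1 = [-27/2 0 0; 0 -3 0; 0 0 1]
T6·…·T1 = [-27/2 0 0; 27/4 -3 0; 0 0 1]
det M = 81/2; M⁻¹ = [-2/27 0 0; -1/6 -1/3 0; 0 0 1]
M⁻¹ · (-243/10, 303/20)ᵀ = (9/5, -1)ᵀ

p = (9/5, -1)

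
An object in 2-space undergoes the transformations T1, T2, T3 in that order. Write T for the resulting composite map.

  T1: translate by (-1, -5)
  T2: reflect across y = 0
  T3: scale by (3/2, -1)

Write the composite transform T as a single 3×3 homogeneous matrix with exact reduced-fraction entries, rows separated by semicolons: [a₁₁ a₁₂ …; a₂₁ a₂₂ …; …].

T1 = [1 0 -1; 0 1 -5; 0 0 1]
T2·T1 = [1 0 -1; 0 -1 5; 0 0 1]
T3·…·T1 = [3/2 0 -3/2; 0 1 -5; 0 0 1]

T = [3/2 0 -3/2; 0 1 -5; 0 0 1]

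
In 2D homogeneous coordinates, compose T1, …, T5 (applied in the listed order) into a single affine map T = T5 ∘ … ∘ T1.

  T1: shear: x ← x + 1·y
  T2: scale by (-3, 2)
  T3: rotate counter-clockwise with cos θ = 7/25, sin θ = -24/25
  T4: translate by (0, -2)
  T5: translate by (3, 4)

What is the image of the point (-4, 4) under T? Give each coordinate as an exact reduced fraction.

T(p) = (267/25, 106/25)

T1 shear: x ← x + 1·y: (-4, 4) → (0, 4)
T2 scale by (-3, 2): (0, 4) → (0, 8)
T3 rotate counter-clockwise with cos θ = 7/25, sin θ = -24/25: (0, 8) → (192/25, 56/25)
T4 translate by (0, -2): (192/25, 56/25) → (192/25, 6/25)
T5 translate by (3, 4): (192/25, 6/25) → (267/25, 106/25)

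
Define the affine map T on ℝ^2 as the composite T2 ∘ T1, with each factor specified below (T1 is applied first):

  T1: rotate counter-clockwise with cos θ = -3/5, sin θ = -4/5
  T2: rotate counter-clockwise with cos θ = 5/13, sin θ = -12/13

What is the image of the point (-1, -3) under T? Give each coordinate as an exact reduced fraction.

T(p) = (111/65, 173/65)

T1 rotate counter-clockwise with cos θ = -3/5, sin θ = -4/5: (-1, -3) → (-9/5, 13/5)
T2 rotate counter-clockwise with cos θ = 5/13, sin θ = -12/13: (-9/5, 13/5) → (111/65, 173/65)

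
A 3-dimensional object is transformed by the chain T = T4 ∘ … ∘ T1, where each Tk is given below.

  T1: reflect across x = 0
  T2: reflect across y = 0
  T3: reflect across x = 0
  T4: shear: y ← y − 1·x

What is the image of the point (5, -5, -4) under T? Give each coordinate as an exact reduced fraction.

T1 reflect across x = 0: (5, -5, -4) → (-5, -5, -4)
T2 reflect across y = 0: (-5, -5, -4) → (-5, 5, -4)
T3 reflect across x = 0: (-5, 5, -4) → (5, 5, -4)
T4 shear: y ← y − 1·x: (5, 5, -4) → (5, 0, -4)

T(p) = (5, 0, -4)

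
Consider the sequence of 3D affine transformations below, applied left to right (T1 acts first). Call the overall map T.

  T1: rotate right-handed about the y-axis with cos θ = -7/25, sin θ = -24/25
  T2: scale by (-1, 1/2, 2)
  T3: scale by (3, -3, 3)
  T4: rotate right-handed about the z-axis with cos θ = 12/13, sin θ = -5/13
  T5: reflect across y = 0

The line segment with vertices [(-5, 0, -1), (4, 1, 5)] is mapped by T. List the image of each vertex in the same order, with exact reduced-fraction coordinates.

T1 rotate right-handed about the y-axis with cos θ = -7/25, sin θ = -24/25: (-5, 0, -1) → (59/25, 0, -113/25); (4, 1, 5) → (-148/25, 1, 61/25)
T2 scale by (-1, 1/2, 2): (59/25, 0, -113/25) → (-59/25, 0, -226/25); (-148/25, 1, 61/25) → (148/25, 1/2, 122/25)
T3 scale by (3, -3, 3): (-59/25, 0, -226/25) → (-177/25, 0, -678/25); (148/25, 1/2, 122/25) → (444/25, -3/2, 366/25)
T4 rotate right-handed about the z-axis with cos θ = 12/13, sin θ = -5/13: (-177/25, 0, -678/25) → (-2124/325, 177/65, -678/25); (444/25, -3/2, 366/25) → (10281/650, -534/65, 366/25)
T5 reflect across y = 0: (-2124/325, 177/65, -678/25) → (-2124/325, -177/65, -678/25); (10281/650, -534/65, 366/25) → (10281/650, 534/65, 366/25)

image vertices: (-2124/325, -177/65, -678/25), (10281/650, 534/65, 366/25)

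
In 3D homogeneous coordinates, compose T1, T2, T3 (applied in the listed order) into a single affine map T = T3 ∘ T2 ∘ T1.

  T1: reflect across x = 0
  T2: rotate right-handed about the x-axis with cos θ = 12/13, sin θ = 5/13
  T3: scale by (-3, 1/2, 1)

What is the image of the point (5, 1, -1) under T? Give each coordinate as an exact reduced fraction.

T1 reflect across x = 0: (5, 1, -1) → (-5, 1, -1)
T2 rotate right-handed about the x-axis with cos θ = 12/13, sin θ = 5/13: (-5, 1, -1) → (-5, 17/13, -7/13)
T3 scale by (-3, 1/2, 1): (-5, 17/13, -7/13) → (15, 17/26, -7/13)

T(p) = (15, 17/26, -7/13)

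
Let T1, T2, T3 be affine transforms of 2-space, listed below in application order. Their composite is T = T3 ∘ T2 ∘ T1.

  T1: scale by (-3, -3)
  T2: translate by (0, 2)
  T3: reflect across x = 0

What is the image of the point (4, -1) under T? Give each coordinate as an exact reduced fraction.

T(p) = (12, 5)

T1 scale by (-3, -3): (4, -1) → (-12, 3)
T2 translate by (0, 2): (-12, 3) → (-12, 5)
T3 reflect across x = 0: (-12, 5) → (12, 5)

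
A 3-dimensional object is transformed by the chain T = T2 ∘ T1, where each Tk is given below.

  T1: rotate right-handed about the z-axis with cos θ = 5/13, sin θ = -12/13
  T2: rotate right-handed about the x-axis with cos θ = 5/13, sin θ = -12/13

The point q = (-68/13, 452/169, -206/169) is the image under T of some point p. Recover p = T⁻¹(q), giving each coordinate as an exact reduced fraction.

p = (-4, -4, 2)

T1 = [5/13 12/13 0 0; -12/13 5/13 0 0; 0 0 1 0; 0 0 0 1]
T2·T1 = [5/13 12/13 0 0; -60/169 25/169 12/13 0; 144/169 -60/169 5/13 0; 0 0 0 1]
det M = 1; M⁻¹ = [5/13 -60/169 144/169 0; 12/13 25/169 -60/169 0; 0 12/13 5/13 0; 0 0 0 1]
M⁻¹ · (-68/13, 452/169, -206/169)ᵀ = (-4, -4, 2)ᵀ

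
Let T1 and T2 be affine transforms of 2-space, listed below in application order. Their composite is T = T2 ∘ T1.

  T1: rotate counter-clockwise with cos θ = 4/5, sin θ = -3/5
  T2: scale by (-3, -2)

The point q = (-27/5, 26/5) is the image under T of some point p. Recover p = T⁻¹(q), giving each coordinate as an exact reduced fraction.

p = (3, -1)

T1 = [4/5 3/5 0; -3/5 4/5 0; 0 0 1]
T2·T1 = [-12/5 -9/5 0; 6/5 -8/5 0; 0 0 1]
det M = 6; M⁻¹ = [-4/15 3/10 0; -1/5 -2/5 0; 0 0 1]
M⁻¹ · (-27/5, 26/5)ᵀ = (3, -1)ᵀ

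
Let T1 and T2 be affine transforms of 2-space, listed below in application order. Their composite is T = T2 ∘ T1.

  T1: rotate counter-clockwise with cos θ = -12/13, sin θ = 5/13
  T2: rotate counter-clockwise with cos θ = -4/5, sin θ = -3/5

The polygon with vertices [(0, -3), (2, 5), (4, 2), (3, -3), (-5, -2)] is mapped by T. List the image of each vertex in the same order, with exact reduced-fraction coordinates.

T1 rotate counter-clockwise with cos θ = -12/13, sin θ = 5/13: (0, -3) → (15/13, 36/13); (2, 5) → (-49/13, -50/13); (4, 2) → (-58/13, -4/13); (3, -3) → (-21/13, 51/13); (-5, -2) → (70/13, -1/13)
T2 rotate counter-clockwise with cos θ = -4/5, sin θ = -3/5: (15/13, 36/13) → (48/65, -189/65); (-49/13, -50/13) → (46/65, 347/65); (-58/13, -4/13) → (44/13, 38/13); (-21/13, 51/13) → (237/65, -141/65); (70/13, -1/13) → (-283/65, -206/65)

image vertices: (48/65, -189/65), (46/65, 347/65), (44/13, 38/13), (237/65, -141/65), (-283/65, -206/65)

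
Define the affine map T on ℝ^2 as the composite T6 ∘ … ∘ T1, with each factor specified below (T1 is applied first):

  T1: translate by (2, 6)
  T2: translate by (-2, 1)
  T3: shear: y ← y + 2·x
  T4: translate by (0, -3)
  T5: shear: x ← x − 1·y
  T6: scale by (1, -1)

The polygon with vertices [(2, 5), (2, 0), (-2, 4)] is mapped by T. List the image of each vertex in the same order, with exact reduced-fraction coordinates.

image vertices: (-11, -13), (-6, -8), (-6, -4)

T1 translate by (2, 6): (2, 5) → (4, 11); (2, 0) → (4, 6); (-2, 4) → (0, 10)
T2 translate by (-2, 1): (4, 11) → (2, 12); (4, 6) → (2, 7); (0, 10) → (-2, 11)
T3 shear: y ← y + 2·x: (2, 12) → (2, 16); (2, 7) → (2, 11); (-2, 11) → (-2, 7)
T4 translate by (0, -3): (2, 16) → (2, 13); (2, 11) → (2, 8); (-2, 7) → (-2, 4)
T5 shear: x ← x − 1·y: (2, 13) → (-11, 13); (2, 8) → (-6, 8); (-2, 4) → (-6, 4)
T6 scale by (1, -1): (-11, 13) → (-11, -13); (-6, 8) → (-6, -8); (-6, 4) → (-6, -4)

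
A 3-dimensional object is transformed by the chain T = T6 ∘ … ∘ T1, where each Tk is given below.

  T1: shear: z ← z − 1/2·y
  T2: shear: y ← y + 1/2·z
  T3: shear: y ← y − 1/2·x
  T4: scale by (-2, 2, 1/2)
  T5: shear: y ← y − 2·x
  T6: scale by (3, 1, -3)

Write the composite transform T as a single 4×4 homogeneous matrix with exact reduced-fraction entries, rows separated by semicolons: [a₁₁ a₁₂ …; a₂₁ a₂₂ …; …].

T = [-6 0 0 0; 3 3/2 1 0; 0 3/4 -3/2 0; 0 0 0 1]

T1 = [1 0 0 0; 0 1 0 0; 0 -1/2 1 0; 0 0 0 1]
T2·T1 = [1 0 0 0; 0 3/4 1/2 0; 0 -1/2 1 0; 0 0 0 1]
T3·…·T1 = [1 0 0 0; -1/2 3/4 1/2 0; 0 -1/2 1 0; 0 0 0 1]
T4·…·T1 = [-2 0 0 0; -1 3/2 1 0; 0 -1/4 1/2 0; 0 0 0 1]
T5·…·T1 = [-2 0 0 0; 3 3/2 1 0; 0 -1/4 1/2 0; 0 0 0 1]
T6·…·T1 = [-6 0 0 0; 3 3/2 1 0; 0 3/4 -3/2 0; 0 0 0 1]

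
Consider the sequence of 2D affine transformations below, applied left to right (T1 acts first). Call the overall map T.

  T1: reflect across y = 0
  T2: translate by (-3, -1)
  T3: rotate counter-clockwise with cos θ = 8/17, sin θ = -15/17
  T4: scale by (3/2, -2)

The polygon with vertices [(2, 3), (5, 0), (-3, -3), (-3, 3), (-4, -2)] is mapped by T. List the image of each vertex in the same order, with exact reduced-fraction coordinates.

image vertices: (-6, 2), (3/34, 76/17), (-27/17, -212/17), (-162/17, -116/17), (-123/34, -226/17)

T1 reflect across y = 0: (2, 3) → (2, -3); (5, 0) → (5, 0); (-3, -3) → (-3, 3); (-3, 3) → (-3, -3); (-4, -2) → (-4, 2)
T2 translate by (-3, -1): (2, -3) → (-1, -4); (5, 0) → (2, -1); (-3, 3) → (-6, 2); (-3, -3) → (-6, -4); (-4, 2) → (-7, 1)
T3 rotate counter-clockwise with cos θ = 8/17, sin θ = -15/17: (-1, -4) → (-4, -1); (2, -1) → (1/17, -38/17); (-6, 2) → (-18/17, 106/17); (-6, -4) → (-108/17, 58/17); (-7, 1) → (-41/17, 113/17)
T4 scale by (3/2, -2): (-4, -1) → (-6, 2); (1/17, -38/17) → (3/34, 76/17); (-18/17, 106/17) → (-27/17, -212/17); (-108/17, 58/17) → (-162/17, -116/17); (-41/17, 113/17) → (-123/34, -226/17)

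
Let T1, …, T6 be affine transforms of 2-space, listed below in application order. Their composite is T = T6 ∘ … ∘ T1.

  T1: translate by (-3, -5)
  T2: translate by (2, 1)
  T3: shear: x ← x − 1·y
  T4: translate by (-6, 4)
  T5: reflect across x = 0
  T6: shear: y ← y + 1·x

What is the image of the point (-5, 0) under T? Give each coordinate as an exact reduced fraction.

T(p) = (8, 8)

T1 translate by (-3, -5): (-5, 0) → (-8, -5)
T2 translate by (2, 1): (-8, -5) → (-6, -4)
T3 shear: x ← x − 1·y: (-6, -4) → (-2, -4)
T4 translate by (-6, 4): (-2, -4) → (-8, 0)
T5 reflect across x = 0: (-8, 0) → (8, 0)
T6 shear: y ← y + 1·x: (8, 0) → (8, 8)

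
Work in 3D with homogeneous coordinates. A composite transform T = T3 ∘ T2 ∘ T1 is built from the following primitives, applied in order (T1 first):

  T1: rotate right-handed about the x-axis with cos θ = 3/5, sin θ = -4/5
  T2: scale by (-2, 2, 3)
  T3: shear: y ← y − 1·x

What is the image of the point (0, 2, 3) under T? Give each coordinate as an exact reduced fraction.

T1 rotate right-handed about the x-axis with cos θ = 3/5, sin θ = -4/5: (0, 2, 3) → (0, 18/5, 1/5)
T2 scale by (-2, 2, 3): (0, 18/5, 1/5) → (0, 36/5, 3/5)
T3 shear: y ← y − 1·x: (0, 36/5, 3/5) → (0, 36/5, 3/5)

T(p) = (0, 36/5, 3/5)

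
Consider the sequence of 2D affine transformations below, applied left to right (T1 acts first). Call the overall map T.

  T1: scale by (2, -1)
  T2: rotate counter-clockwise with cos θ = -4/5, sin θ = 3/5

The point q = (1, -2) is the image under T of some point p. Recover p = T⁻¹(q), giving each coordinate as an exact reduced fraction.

T1 = [2 0 0; 0 -1 0; 0 0 1]
T2·T1 = [-8/5 3/5 0; 6/5 4/5 0; 0 0 1]
det M = -2; M⁻¹ = [-2/5 3/10 0; 3/5 4/5 0; 0 0 1]
M⁻¹ · (1, -2)ᵀ = (-1, -1)ᵀ

p = (-1, -1)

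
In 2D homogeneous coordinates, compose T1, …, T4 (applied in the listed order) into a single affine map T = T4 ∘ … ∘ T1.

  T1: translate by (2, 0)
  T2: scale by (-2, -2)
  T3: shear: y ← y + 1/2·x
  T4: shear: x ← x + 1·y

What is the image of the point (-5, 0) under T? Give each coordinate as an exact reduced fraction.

T1 translate by (2, 0): (-5, 0) → (-3, 0)
T2 scale by (-2, -2): (-3, 0) → (6, 0)
T3 shear: y ← y + 1/2·x: (6, 0) → (6, 3)
T4 shear: x ← x + 1·y: (6, 3) → (9, 3)

T(p) = (9, 3)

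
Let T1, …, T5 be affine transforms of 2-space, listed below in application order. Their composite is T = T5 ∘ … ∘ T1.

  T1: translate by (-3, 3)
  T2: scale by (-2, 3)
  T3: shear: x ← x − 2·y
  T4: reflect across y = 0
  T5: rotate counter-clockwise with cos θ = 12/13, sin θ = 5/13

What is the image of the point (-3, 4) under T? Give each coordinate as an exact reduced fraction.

T1 translate by (-3, 3): (-3, 4) → (-6, 7)
T2 scale by (-2, 3): (-6, 7) → (12, 21)
T3 shear: x ← x − 2·y: (12, 21) → (-30, 21)
T4 reflect across y = 0: (-30, 21) → (-30, -21)
T5 rotate counter-clockwise with cos θ = 12/13, sin θ = 5/13: (-30, -21) → (-255/13, -402/13)

T(p) = (-255/13, -402/13)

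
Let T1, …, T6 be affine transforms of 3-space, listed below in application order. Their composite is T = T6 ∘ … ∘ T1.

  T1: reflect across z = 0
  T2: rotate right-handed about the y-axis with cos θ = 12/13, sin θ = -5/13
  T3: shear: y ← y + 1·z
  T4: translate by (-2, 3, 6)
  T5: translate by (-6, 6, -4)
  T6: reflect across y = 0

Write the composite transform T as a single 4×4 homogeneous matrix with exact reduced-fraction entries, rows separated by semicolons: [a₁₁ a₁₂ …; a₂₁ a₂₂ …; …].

T = [12/13 0 5/13 -8; -5/13 -1 12/13 -9; 5/13 0 -12/13 2; 0 0 0 1]

T1 = [1 0 0 0; 0 1 0 0; 0 0 -1 0; 0 0 0 1]
T2·T1 = [12/13 0 5/13 0; 0 1 0 0; 5/13 0 -12/13 0; 0 0 0 1]
T3·…·T1 = [12/13 0 5/13 0; 5/13 1 -12/13 0; 5/13 0 -12/13 0; 0 0 0 1]
T4·…·T1 = [12/13 0 5/13 -2; 5/13 1 -12/13 3; 5/13 0 -12/13 6; 0 0 0 1]
T5·…·T1 = [12/13 0 5/13 -8; 5/13 1 -12/13 9; 5/13 0 -12/13 2; 0 0 0 1]
T6·…·T1 = [12/13 0 5/13 -8; -5/13 -1 12/13 -9; 5/13 0 -12/13 2; 0 0 0 1]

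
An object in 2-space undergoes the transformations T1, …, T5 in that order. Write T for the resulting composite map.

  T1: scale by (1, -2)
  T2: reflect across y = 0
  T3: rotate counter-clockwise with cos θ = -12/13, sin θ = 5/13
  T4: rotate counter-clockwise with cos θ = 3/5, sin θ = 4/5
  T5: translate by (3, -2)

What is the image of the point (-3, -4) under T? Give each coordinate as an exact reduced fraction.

T1 scale by (1, -2): (-3, -4) → (-3, 8)
T2 reflect across y = 0: (-3, 8) → (-3, -8)
T3 rotate counter-clockwise with cos θ = -12/13, sin θ = 5/13: (-3, -8) → (76/13, 81/13)
T4 rotate counter-clockwise with cos θ = 3/5, sin θ = 4/5: (76/13, 81/13) → (-96/65, 547/65)
T5 translate by (3, -2): (-96/65, 547/65) → (99/65, 417/65)

T(p) = (99/65, 417/65)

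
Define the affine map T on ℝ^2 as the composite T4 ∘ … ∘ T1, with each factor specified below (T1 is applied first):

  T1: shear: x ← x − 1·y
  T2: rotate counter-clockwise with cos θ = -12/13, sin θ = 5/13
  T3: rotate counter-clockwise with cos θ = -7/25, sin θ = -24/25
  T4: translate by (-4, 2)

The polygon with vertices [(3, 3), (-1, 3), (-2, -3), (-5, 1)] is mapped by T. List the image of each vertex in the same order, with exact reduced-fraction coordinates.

image vertices: (-2059/325, 1262/325), (-115/13, 10/13), (-337/325, 291/325), (-2777/325, -664/325)

T1 shear: x ← x − 1·y: (3, 3) → (0, 3); (-1, 3) → (-4, 3); (-2, -3) → (1, -3); (-5, 1) → (-6, 1)
T2 rotate counter-clockwise with cos θ = -12/13, sin θ = 5/13: (0, 3) → (-15/13, -36/13); (-4, 3) → (33/13, -56/13); (1, -3) → (3/13, 41/13); (-6, 1) → (67/13, -42/13)
T3 rotate counter-clockwise with cos θ = -7/25, sin θ = -24/25: (-15/13, -36/13) → (-759/325, 612/325); (33/13, -56/13) → (-63/13, -16/13); (3/13, 41/13) → (963/325, -359/325); (67/13, -42/13) → (-1477/325, -1314/325)
T4 translate by (-4, 2): (-759/325, 612/325) → (-2059/325, 1262/325); (-63/13, -16/13) → (-115/13, 10/13); (963/325, -359/325) → (-337/325, 291/325); (-1477/325, -1314/325) → (-2777/325, -664/325)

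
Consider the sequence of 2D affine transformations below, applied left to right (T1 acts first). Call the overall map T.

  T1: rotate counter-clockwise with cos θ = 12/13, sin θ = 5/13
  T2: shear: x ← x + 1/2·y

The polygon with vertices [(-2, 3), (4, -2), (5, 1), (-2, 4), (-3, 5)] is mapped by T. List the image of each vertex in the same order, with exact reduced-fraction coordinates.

image vertices: (-2, 2), (56/13, -4/13), (147/26, 37/13), (-25/13, 38/13), (-77/26, 45/13)

T1 rotate counter-clockwise with cos θ = 12/13, sin θ = 5/13: (-2, 3) → (-3, 2); (4, -2) → (58/13, -4/13); (5, 1) → (55/13, 37/13); (-2, 4) → (-44/13, 38/13); (-3, 5) → (-61/13, 45/13)
T2 shear: x ← x + 1/2·y: (-3, 2) → (-2, 2); (58/13, -4/13) → (56/13, -4/13); (55/13, 37/13) → (147/26, 37/13); (-44/13, 38/13) → (-25/13, 38/13); (-61/13, 45/13) → (-77/26, 45/13)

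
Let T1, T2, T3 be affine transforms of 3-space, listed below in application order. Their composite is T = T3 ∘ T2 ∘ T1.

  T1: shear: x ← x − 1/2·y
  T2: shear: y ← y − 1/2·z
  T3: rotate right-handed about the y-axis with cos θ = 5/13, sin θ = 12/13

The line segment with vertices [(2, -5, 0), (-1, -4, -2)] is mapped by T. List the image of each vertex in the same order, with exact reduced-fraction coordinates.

T1 shear: x ← x − 1/2·y: (2, -5, 0) → (9/2, -5, 0); (-1, -4, -2) → (1, -4, -2)
T2 shear: y ← y − 1/2·z: (9/2, -5, 0) → (9/2, -5, 0); (1, -4, -2) → (1, -3, -2)
T3 rotate right-handed about the y-axis with cos θ = 5/13, sin θ = 12/13: (9/2, -5, 0) → (45/26, -5, -54/13); (1, -3, -2) → (-19/13, -3, -22/13)

image vertices: (45/26, -5, -54/13), (-19/13, -3, -22/13)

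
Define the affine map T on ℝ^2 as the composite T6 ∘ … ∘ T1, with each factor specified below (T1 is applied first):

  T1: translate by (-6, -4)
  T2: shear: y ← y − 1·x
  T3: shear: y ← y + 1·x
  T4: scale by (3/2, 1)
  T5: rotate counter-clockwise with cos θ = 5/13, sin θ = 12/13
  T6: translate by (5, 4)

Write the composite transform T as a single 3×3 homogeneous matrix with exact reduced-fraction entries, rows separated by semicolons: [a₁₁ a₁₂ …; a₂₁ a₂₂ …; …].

T1 = [1 0 -6; 0 1 -4; 0 0 1]
T2·T1 = [1 0 -6; -1 1 2; 0 0 1]
T3·…·T1 = [1 0 -6; 0 1 -4; 0 0 1]
T4·…·T1 = [3/2 0 -9; 0 1 -4; 0 0 1]
T5·…·T1 = [15/26 -12/13 3/13; 18/13 5/13 -128/13; 0 0 1]
T6·…·T1 = [15/26 -12/13 68/13; 18/13 5/13 -76/13; 0 0 1]

T = [15/26 -12/13 68/13; 18/13 5/13 -76/13; 0 0 1]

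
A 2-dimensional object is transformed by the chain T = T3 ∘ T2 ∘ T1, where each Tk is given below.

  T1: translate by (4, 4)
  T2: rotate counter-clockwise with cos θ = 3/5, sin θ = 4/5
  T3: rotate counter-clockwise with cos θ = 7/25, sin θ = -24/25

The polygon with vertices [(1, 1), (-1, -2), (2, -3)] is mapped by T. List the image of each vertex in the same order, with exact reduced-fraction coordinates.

T1 translate by (4, 4): (1, 1) → (5, 5); (-1, -2) → (3, 2); (2, -3) → (6, 1)
T2 rotate counter-clockwise with cos θ = 3/5, sin θ = 4/5: (5, 5) → (-1, 7); (3, 2) → (1/5, 18/5); (6, 1) → (14/5, 27/5)
T3 rotate counter-clockwise with cos θ = 7/25, sin θ = -24/25: (-1, 7) → (161/25, 73/25); (1/5, 18/5) → (439/125, 102/125); (14/5, 27/5) → (746/125, -147/125)

image vertices: (161/25, 73/25), (439/125, 102/125), (746/125, -147/125)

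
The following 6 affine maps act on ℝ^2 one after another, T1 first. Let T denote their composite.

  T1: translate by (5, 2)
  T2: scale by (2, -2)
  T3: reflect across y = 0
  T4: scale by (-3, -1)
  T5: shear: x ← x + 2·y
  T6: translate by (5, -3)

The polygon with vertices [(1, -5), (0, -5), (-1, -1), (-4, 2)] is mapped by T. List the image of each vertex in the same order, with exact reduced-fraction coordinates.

T1 translate by (5, 2): (1, -5) → (6, -3); (0, -5) → (5, -3); (-1, -1) → (4, 1); (-4, 2) → (1, 4)
T2 scale by (2, -2): (6, -3) → (12, 6); (5, -3) → (10, 6); (4, 1) → (8, -2); (1, 4) → (2, -8)
T3 reflect across y = 0: (12, 6) → (12, -6); (10, 6) → (10, -6); (8, -2) → (8, 2); (2, -8) → (2, 8)
T4 scale by (-3, -1): (12, -6) → (-36, 6); (10, -6) → (-30, 6); (8, 2) → (-24, -2); (2, 8) → (-6, -8)
T5 shear: x ← x + 2·y: (-36, 6) → (-24, 6); (-30, 6) → (-18, 6); (-24, -2) → (-28, -2); (-6, -8) → (-22, -8)
T6 translate by (5, -3): (-24, 6) → (-19, 3); (-18, 6) → (-13, 3); (-28, -2) → (-23, -5); (-22, -8) → (-17, -11)

image vertices: (-19, 3), (-13, 3), (-23, -5), (-17, -11)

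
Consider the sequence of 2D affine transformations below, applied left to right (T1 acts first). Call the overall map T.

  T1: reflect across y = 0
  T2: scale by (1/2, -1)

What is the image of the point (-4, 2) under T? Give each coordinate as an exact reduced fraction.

T1 reflect across y = 0: (-4, 2) → (-4, -2)
T2 scale by (1/2, -1): (-4, -2) → (-2, 2)

T(p) = (-2, 2)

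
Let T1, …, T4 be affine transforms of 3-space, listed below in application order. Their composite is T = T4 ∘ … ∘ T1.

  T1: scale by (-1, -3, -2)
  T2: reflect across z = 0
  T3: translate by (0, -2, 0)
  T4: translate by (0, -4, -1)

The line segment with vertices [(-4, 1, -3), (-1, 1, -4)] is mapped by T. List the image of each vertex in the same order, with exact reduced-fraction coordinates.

T1 scale by (-1, -3, -2): (-4, 1, -3) → (4, -3, 6); (-1, 1, -4) → (1, -3, 8)
T2 reflect across z = 0: (4, -3, 6) → (4, -3, -6); (1, -3, 8) → (1, -3, -8)
T3 translate by (0, -2, 0): (4, -3, -6) → (4, -5, -6); (1, -3, -8) → (1, -5, -8)
T4 translate by (0, -4, -1): (4, -5, -6) → (4, -9, -7); (1, -5, -8) → (1, -9, -9)

image vertices: (4, -9, -7), (1, -9, -9)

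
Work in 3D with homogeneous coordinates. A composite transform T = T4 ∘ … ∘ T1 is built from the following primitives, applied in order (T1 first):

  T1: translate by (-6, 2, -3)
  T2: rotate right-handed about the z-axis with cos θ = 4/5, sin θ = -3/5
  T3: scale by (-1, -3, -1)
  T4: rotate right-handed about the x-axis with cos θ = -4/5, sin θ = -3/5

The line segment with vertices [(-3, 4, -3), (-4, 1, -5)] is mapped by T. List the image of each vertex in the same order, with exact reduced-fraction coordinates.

image vertices: (18/5, 702/25, 339/25), (31/5, 624/25, 218/25)

T1 translate by (-6, 2, -3): (-3, 4, -3) → (-9, 6, -6); (-4, 1, -5) → (-10, 3, -8)
T2 rotate right-handed about the z-axis with cos θ = 4/5, sin θ = -3/5: (-9, 6, -6) → (-18/5, 51/5, -6); (-10, 3, -8) → (-31/5, 42/5, -8)
T3 scale by (-1, -3, -1): (-18/5, 51/5, -6) → (18/5, -153/5, 6); (-31/5, 42/5, -8) → (31/5, -126/5, 8)
T4 rotate right-handed about the x-axis with cos θ = -4/5, sin θ = -3/5: (18/5, -153/5, 6) → (18/5, 702/25, 339/25); (31/5, -126/5, 8) → (31/5, 624/25, 218/25)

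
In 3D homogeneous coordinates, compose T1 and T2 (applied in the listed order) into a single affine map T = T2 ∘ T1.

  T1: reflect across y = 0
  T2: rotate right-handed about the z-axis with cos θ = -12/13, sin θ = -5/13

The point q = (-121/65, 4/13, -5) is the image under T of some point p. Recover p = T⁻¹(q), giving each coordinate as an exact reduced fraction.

p = (8/5, 1, -5)

T1 = [1 0 0 0; 0 -1 0 0; 0 0 1 0; 0 0 0 1]
T2·T1 = [-12/13 -5/13 0 0; -5/13 12/13 0 0; 0 0 1 0; 0 0 0 1]
det M = -1; M⁻¹ = [-12/13 -5/13 0 0; -5/13 12/13 0 0; 0 0 1 0; 0 0 0 1]
M⁻¹ · (-121/65, 4/13, -5)ᵀ = (8/5, 1, -5)ᵀ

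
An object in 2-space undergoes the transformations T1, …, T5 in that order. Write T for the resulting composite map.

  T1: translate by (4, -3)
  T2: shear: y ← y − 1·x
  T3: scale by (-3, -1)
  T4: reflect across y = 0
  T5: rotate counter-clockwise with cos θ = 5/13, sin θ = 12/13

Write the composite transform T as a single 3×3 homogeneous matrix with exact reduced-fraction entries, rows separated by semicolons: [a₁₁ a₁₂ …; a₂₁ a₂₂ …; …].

T1 = [1 0 4; 0 1 -3; 0 0 1]
T2·T1 = [1 0 4; -1 1 -7; 0 0 1]
T3·…·T1 = [-3 0 -12; 1 -1 7; 0 0 1]
T4·…·T1 = [-3 0 -12; -1 1 -7; 0 0 1]
T5·…·T1 = [-3/13 -12/13 24/13; -41/13 5/13 -179/13; 0 0 1]

T = [-3/13 -12/13 24/13; -41/13 5/13 -179/13; 0 0 1]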